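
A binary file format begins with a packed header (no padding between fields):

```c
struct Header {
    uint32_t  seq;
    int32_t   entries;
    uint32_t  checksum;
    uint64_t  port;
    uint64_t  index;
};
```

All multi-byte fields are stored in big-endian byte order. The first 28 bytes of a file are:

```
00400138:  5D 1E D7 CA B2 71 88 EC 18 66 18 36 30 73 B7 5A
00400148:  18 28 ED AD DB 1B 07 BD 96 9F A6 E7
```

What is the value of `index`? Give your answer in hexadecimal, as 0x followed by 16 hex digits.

0xDB1B07BD969FA6E7

`index` follows `seq` (4 B), `entries` (4 B), `checksum` (4 B), `port` (8 B), so it starts at offset 4 + 4 + 4 + 8 = 20 and occupies 8 bytes.
Bytes at offsets 20..27: DB 1B 07 BD 96 9F A6 E7.
Big-endian stores the most-significant byte at the lowest address.
The bytes are already most-significant first: 0xDB1B07BD969FA6E7.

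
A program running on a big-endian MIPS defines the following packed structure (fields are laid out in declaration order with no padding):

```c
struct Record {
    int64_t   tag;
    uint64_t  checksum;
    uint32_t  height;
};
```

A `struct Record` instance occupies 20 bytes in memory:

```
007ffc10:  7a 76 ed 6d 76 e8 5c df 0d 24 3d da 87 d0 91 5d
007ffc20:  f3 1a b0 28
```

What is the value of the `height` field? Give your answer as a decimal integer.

`height` follows `tag` (8 B), `checksum` (8 B), so it starts at offset 8 + 8 = 16 and occupies 4 bytes.
Bytes at offsets 16..19: F3 1A B0 28.
Big-endian stores the most-significant byte at the lowest address.
The bytes are already most-significant first: 0xF31AB028.
0xF31AB028 = 4078612520.

4078612520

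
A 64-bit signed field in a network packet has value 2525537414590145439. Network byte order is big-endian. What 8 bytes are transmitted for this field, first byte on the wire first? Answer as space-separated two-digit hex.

2525537414590145439 in hexadecimal, padded to 64 bits, is 0x230C82E5CF9AA39F.
Split into bytes (most-significant first): 23 0C 82 E5 CF 9A A3 9F.
Big-endian: lowest address holds the most-significant byte.
So the memory order matches the most-significant-first order: 23 0C 82 E5 CF 9A A3 9F.

23 0C 82 E5 CF 9A A3 9F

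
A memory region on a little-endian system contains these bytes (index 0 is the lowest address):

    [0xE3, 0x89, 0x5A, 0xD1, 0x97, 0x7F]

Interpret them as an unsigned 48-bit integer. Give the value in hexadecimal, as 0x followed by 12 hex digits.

0x7F97D15A89E3

Little-endian: lowest address holds the least-significant byte.
Reassemble most-significant byte first: 7F 97 D1 5A 89 E3 → 0x7F97D15A89E3.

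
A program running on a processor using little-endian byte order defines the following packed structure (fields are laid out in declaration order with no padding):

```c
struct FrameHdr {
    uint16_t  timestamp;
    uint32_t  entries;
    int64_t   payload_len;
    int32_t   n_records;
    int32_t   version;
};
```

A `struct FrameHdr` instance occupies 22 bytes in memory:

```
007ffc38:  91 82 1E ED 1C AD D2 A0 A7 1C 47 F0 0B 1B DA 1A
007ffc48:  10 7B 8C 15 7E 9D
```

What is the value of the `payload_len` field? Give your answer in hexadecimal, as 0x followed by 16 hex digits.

`payload_len` follows `timestamp` (2 B), `entries` (4 B), so it starts at offset 2 + 4 = 6 and occupies 8 bytes.
Bytes at offsets 6..13: D2 A0 A7 1C 47 F0 0B 1B.
Little-endian: lowest address holds the least-significant byte.
Reassemble most-significant byte first: 1B 0B F0 47 1C A7 A0 D2 → 0x1B0BF0471CA7A0D2.

0x1B0BF0471CA7A0D2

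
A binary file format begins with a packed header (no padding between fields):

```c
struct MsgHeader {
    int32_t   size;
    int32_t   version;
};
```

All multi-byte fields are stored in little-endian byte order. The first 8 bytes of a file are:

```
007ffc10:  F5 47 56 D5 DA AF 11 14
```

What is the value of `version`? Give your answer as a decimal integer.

336703450

`version` follows `size` (4 bytes), so it starts at byte offset 4 and occupies 4 bytes.
Bytes at offsets 4..7: DA AF 11 14.
Little-endian stores the least-significant byte at the lowest address.
Reassemble most-significant byte first: 14 11 AF DA → 0x1411AFDA.
0x1411AFDA = 336703450.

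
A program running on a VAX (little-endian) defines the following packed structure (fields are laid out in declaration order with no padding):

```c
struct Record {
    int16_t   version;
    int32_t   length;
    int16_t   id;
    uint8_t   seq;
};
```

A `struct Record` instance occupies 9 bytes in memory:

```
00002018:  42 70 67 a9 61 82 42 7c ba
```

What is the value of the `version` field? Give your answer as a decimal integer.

`version` is the first field, at byte offset 0, occupying 2 bytes.
Bytes at offsets 0..1: 42 70.
In little-endian order the low byte comes first in memory.
Reassemble most-significant byte first: 70 42 → 0x7042.
0x7042 = 28738.

28738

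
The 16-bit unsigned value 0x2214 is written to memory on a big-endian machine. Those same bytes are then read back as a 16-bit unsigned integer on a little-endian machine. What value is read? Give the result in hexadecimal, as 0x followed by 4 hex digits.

Stored big-endian, the bytes at ascending addresses are 22 14.
Read back as little-endian, the first byte is least significant, giving 0x1422.

0x1422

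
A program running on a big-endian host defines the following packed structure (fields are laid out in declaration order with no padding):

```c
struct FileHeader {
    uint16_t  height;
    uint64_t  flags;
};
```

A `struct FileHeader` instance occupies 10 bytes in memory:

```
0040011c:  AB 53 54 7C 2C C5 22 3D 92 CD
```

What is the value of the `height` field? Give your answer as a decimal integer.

43859

`height` is the first field, at byte offset 0, occupying 2 bytes.
Bytes at offsets 0..1: AB 53.
Big-endian stores the most-significant byte at the lowest address.
The bytes are already most-significant first: 0xAB53.
0xAB53 = 43859.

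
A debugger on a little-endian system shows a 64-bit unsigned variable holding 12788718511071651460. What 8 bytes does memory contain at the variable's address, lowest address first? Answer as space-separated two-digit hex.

84 66 E3 70 BA A7 7A B1

12788718511071651460 in hexadecimal, padded to 64 bits, is 0xB17AA7BA70E36684.
Split into bytes (most-significant first): B1 7A A7 BA 70 E3 66 84.
Little-endian stores the least-significant byte at the lowest address.
So at ascending addresses the bytes are 84 66 E3 70 BA A7 7A B1.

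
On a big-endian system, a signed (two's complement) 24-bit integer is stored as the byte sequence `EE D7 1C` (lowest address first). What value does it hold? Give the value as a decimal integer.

-1124580

Big-endian: lowest address holds the most-significant byte.
The bytes are already most-significant first: 0xEED71C.
Top bit is set, so as a signed 24-bit value this is 0xEED71C − 2^24 = -1124580.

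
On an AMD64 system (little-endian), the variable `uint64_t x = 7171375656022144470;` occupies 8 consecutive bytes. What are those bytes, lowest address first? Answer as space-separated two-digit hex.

7171375656022144470 in hexadecimal, padded to 64 bits, is 0x6385D829E01575D6.
Split into bytes (most-significant first): 63 85 D8 29 E0 15 75 D6.
Little-endian: lowest address holds the least-significant byte.
So at ascending addresses the bytes are D6 75 15 E0 29 D8 85 63.

D6 75 15 E0 29 D8 85 63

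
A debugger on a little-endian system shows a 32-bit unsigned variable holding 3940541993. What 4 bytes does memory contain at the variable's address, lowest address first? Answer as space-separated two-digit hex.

29 E6 DF EA

3940541993 in hexadecimal, padded to 32 bits, is 0xEADFE629.
Split into bytes (most-significant first): EA DF E6 29.
Little-endian stores the least-significant byte at the lowest address.
So at ascending addresses the bytes are 29 E6 DF EA.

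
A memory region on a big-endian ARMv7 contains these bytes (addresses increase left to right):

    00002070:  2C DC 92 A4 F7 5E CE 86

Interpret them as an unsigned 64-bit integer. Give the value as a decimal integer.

In big-endian order the high byte comes first in memory.
The bytes are already most-significant first: 0x2CDC92A4F75ECE86.
0x2CDC92A4F75ECE86 = 3232619869767650950.

3232619869767650950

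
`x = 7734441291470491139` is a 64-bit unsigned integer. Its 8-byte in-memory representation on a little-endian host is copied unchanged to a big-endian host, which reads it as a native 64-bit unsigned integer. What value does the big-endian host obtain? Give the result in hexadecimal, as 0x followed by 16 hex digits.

0x034E36326041566B

7734441291470491139 in 64-bit hexadecimal is 0x6B56416032364E03.
Stored little-endian, the bytes at ascending addresses are 03 4E 36 32 60 41 56 6B.
Read back as big-endian, the last byte is least significant, giving 0x034E36326041566B.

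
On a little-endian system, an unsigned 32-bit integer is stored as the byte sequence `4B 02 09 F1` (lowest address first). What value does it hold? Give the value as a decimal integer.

Little-endian: lowest address holds the least-significant byte.
Reassemble most-significant byte first: F1 09 02 4B → 0xF109024B.
0xF109024B = 4043899467.

4043899467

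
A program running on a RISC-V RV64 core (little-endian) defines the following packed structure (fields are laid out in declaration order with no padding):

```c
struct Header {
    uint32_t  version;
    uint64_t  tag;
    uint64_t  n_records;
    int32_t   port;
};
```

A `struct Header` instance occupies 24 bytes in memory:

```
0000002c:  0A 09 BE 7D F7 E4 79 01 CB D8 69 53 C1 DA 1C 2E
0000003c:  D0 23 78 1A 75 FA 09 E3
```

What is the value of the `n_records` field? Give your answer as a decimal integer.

1907313819225217729

`n_records` follows `version` (4 B), `tag` (8 B), so it starts at offset 4 + 8 = 12 and occupies 8 bytes.
Bytes at offsets 12..19: C1 DA 1C 2E D0 23 78 1A.
Little-endian: lowest address holds the least-significant byte.
Reassemble most-significant byte first: 1A 78 23 D0 2E 1C DA C1 → 0x1A7823D02E1CDAC1.
0x1A7823D02E1CDAC1 = 1907313819225217729.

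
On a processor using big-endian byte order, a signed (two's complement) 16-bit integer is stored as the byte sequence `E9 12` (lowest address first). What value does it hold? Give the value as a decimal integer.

-5870

Big-endian stores the most-significant byte at the lowest address.
The bytes are already most-significant first: 0xE912.
Top bit is set, so as a signed 16-bit value this is 0xE912 − 2^16 = -5870.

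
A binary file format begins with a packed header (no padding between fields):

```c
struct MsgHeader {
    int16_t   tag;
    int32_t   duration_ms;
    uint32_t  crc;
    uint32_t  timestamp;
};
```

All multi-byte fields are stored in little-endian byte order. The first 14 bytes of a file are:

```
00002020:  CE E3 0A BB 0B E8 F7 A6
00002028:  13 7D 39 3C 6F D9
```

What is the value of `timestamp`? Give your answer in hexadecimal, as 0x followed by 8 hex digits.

0xD96F3C39

`timestamp` follows `tag` (2 B), `duration_ms` (4 B), `crc` (4 B), so it starts at offset 2 + 4 + 4 = 10 and occupies 4 bytes.
Bytes at offsets 10..13: 39 3C 6F D9.
In little-endian order the low byte comes first in memory.
Reassemble most-significant byte first: D9 6F 3C 39 → 0xD96F3C39.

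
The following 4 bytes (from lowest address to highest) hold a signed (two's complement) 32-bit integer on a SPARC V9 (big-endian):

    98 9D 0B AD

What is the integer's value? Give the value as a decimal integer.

In big-endian order the high byte comes first in memory.
The bytes are already most-significant first: 0x989D0BAD.
Top bit is set, so as a signed 32-bit value this is 0x989D0BAD − 2^32 = -1734538323.

-1734538323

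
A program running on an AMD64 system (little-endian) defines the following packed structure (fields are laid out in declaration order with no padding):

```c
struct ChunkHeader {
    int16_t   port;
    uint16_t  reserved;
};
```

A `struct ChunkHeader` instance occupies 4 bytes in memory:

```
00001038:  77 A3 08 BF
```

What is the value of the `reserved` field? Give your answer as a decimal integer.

48904

`reserved` follows `port` (2 bytes), so it starts at byte offset 2 and occupies 2 bytes.
Bytes at offsets 2..3: 08 BF.
Little-endian: lowest address holds the least-significant byte.
Reassemble most-significant byte first: BF 08 → 0xBF08.
0xBF08 = 48904.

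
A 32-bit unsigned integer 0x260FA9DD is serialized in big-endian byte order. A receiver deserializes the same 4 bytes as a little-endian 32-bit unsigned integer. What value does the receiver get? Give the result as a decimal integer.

Stored big-endian, the bytes at ascending addresses are 26 0F A9 DD.
Read back as little-endian, the first byte is least significant, giving 0xDDA90F26.
0xDDA90F26 = 3718844198.

3718844198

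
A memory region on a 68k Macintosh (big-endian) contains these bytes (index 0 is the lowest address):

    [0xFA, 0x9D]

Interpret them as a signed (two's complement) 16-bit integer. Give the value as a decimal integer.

In big-endian order the high byte comes first in memory.
The bytes are already most-significant first: 0xFA9D.
Top bit is set, so as a signed 16-bit value this is 0xFA9D − 2^16 = -1379.

-1379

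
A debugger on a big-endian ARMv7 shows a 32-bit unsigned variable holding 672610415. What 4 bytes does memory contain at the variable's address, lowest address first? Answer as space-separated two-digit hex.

672610415 in hexadecimal, padded to 32 bits, is 0x2817386F.
Split into bytes (most-significant first): 28 17 38 6F.
Big-endian: lowest address holds the most-significant byte.
So the memory order matches the most-significant-first order: 28 17 38 6F.

28 17 38 6F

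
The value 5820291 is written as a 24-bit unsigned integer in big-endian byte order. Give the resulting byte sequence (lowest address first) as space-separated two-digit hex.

5820291 in hexadecimal, padded to 24 bits, is 0x58CF83.
Split into bytes (most-significant first): 58 CF 83.
In big-endian order the high byte comes first in memory.
So the memory order matches the most-significant-first order: 58 CF 83.

58 CF 83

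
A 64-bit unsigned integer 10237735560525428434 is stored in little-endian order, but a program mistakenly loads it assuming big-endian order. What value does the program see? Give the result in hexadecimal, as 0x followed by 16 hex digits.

0xD2B6801D40BE138E

10237735560525428434 in 64-bit hexadecimal is 0x8E13BE401D80B6D2.
Stored little-endian, the bytes at ascending addresses are D2 B6 80 1D 40 BE 13 8E.
Read back as big-endian, the last byte is least significant, giving 0xD2B6801D40BE138E.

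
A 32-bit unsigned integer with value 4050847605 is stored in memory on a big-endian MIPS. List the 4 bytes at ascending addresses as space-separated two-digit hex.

4050847605 in hexadecimal, padded to 32 bits, is 0xF1730775.
Split into bytes (most-significant first): F1 73 07 75.
Big-endian stores the most-significant byte at the lowest address.
So the memory order matches the most-significant-first order: F1 73 07 75.

F1 73 07 75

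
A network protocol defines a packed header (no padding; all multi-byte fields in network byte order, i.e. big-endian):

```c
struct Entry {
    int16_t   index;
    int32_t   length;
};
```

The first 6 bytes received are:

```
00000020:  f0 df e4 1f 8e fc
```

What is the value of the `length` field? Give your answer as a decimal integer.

`length` follows `index` (2 bytes), so it starts at byte offset 2 and occupies 4 bytes.
Bytes at offsets 2..5: E4 1F 8E FC.
Big-endian stores the most-significant byte at the lowest address.
The bytes are already most-significant first: 0xE41F8EFC.
Top bit is set, so as a signed 32-bit value this is 0xE41F8EFC − 2^32 = -467693828.

-467693828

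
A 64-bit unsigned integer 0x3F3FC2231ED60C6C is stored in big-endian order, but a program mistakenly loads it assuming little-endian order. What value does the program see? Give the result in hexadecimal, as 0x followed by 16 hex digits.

Stored big-endian, the bytes at ascending addresses are 3F 3F C2 23 1E D6 0C 6C.
Read back as little-endian, the first byte is least significant, giving 0x6C0CD61E23C23F3F.

0x6C0CD61E23C23F3F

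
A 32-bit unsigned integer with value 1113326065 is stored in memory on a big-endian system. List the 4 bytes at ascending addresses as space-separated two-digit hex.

42 5C 01 F1

1113326065 in hexadecimal, padded to 32 bits, is 0x425C01F1.
Split into bytes (most-significant first): 42 5C 01 F1.
Big-endian: lowest address holds the most-significant byte.
So the memory order matches the most-significant-first order: 42 5C 01 F1.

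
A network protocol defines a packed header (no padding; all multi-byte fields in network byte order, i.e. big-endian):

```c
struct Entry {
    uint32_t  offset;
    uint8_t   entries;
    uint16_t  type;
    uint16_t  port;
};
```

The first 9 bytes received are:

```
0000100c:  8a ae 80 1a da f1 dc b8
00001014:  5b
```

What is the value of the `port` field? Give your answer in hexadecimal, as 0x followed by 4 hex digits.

`port` follows `offset` (4 B), `entries` (1 B), `type` (2 B), so it starts at offset 4 + 1 + 2 = 7 and occupies 2 bytes.
Bytes at offsets 7..8: B8 5B.
In big-endian order the high byte comes first in memory.
The bytes are already most-significant first: 0xB85B.

0xB85B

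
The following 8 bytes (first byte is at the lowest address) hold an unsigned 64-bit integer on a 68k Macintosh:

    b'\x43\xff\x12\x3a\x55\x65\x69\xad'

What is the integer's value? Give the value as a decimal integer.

4899654961352501677

Big-endian: lowest address holds the most-significant byte.
The bytes are already most-significant first: 0x43FF123A556569AD.
0x43FF123A556569AD = 4899654961352501677.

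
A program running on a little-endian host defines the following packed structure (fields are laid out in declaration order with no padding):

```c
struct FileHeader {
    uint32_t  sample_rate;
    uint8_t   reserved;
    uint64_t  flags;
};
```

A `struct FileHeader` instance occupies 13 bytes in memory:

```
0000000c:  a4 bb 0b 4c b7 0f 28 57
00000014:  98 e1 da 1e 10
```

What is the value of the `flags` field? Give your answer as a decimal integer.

`flags` follows `sample_rate` (4 B), `reserved` (1 B), so it starts at offset 4 + 1 = 5 and occupies 8 bytes.
Bytes at offsets 5..12: 0F 28 57 98 E1 DA 1E 10.
In little-endian order the low byte comes first in memory.
Reassemble most-significant byte first: 10 1E DA E1 98 57 28 0F → 0x101EDAE19857280F.
0x101EDAE19857280F = 1161606416366512143.

1161606416366512143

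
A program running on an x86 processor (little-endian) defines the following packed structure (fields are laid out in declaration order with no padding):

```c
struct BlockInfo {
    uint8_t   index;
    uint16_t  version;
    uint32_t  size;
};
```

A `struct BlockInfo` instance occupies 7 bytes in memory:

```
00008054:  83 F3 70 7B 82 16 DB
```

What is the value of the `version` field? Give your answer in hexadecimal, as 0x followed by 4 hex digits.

0x70F3

`version` follows `index` (1 byte), so it starts at byte offset 1 and occupies 2 bytes.
Bytes at offsets 1..2: F3 70.
Little-endian stores the least-significant byte at the lowest address.
Reassemble most-significant byte first: 70 F3 → 0x70F3.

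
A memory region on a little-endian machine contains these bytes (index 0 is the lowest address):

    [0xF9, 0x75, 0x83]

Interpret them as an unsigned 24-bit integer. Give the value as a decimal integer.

Little-endian stores the least-significant byte at the lowest address.
Reassemble most-significant byte first: 83 75 F9 → 0x8375F9.
0x8375F9 = 8615417.

8615417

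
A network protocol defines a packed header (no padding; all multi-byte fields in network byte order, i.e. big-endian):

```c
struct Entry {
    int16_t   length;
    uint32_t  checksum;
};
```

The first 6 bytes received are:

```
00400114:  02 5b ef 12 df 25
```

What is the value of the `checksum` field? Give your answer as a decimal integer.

4010991397

`checksum` follows `length` (2 bytes), so it starts at byte offset 2 and occupies 4 bytes.
Bytes at offsets 2..5: EF 12 DF 25.
Big-endian: lowest address holds the most-significant byte.
The bytes are already most-significant first: 0xEF12DF25.
0xEF12DF25 = 4010991397.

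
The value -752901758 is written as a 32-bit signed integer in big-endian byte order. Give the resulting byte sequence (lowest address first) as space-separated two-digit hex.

Two's complement of -752901758 in 32 bits: 752901758 = 0x2CE05E7E; invert → 0xD31FA181; add 1 → 0xD31FA182.
Split into bytes (most-significant first): D3 1F A1 82.
In big-endian order the high byte comes first in memory.
So the memory order matches the most-significant-first order: D3 1F A1 82.

D3 1F A1 82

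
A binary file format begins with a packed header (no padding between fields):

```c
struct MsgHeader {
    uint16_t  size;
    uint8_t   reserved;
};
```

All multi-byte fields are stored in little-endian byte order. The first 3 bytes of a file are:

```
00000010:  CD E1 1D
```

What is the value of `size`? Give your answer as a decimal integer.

57805

`size` is the first field, at byte offset 0, occupying 2 bytes.
Bytes at offsets 0..1: CD E1.
Little-endian stores the least-significant byte at the lowest address.
Reassemble most-significant byte first: E1 CD → 0xE1CD.
0xE1CD = 57805.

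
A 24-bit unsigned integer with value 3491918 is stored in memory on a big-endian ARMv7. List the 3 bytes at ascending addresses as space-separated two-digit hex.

3491918 in hexadecimal, padded to 24 bits, is 0x35484E.
Split into bytes (most-significant first): 35 48 4E.
Big-endian: lowest address holds the most-significant byte.
So the memory order matches the most-significant-first order: 35 48 4E.

35 48 4E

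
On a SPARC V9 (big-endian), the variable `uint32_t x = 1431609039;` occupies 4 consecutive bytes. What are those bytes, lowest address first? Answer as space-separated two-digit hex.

55 54 9E CF

1431609039 in hexadecimal, padded to 32 bits, is 0x55549ECF.
Split into bytes (most-significant first): 55 54 9E CF.
Big-endian stores the most-significant byte at the lowest address.
So the memory order matches the most-significant-first order: 55 54 9E CF.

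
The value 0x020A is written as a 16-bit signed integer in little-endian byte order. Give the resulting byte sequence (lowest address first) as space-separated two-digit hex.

Split into bytes (most-significant first): 02 0A.
In little-endian order the low byte comes first in memory.
So at ascending addresses the bytes are 0A 02.

0A 02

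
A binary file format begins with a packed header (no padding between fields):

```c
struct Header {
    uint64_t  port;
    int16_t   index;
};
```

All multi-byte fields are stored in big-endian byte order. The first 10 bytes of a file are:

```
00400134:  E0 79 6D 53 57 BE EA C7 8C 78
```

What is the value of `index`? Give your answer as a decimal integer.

-29576

`index` follows `port` (8 bytes), so it starts at byte offset 8 and occupies 2 bytes.
Bytes at offsets 8..9: 8C 78.
In big-endian order the high byte comes first in memory.
The bytes are already most-significant first: 0x8C78.
Top bit is set, so as a signed 16-bit value this is 0x8C78 − 2^16 = -29576.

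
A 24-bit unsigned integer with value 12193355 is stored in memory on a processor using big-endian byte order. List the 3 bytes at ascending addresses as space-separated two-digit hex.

12193355 in hexadecimal, padded to 24 bits, is 0xBA0E4B.
Split into bytes (most-significant first): BA 0E 4B.
In big-endian order the high byte comes first in memory.
So the memory order matches the most-significant-first order: BA 0E 4B.

BA 0E 4B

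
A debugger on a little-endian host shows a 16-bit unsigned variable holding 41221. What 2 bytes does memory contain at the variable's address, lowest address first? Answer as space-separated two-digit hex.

05 A1

41221 in hexadecimal, padded to 16 bits, is 0xA105.
Split into bytes (most-significant first): A1 05.
Little-endian: lowest address holds the least-significant byte.
So at ascending addresses the bytes are 05 A1.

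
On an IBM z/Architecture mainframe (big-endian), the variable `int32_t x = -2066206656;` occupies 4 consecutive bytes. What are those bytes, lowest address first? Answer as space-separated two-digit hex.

Two's complement of -2066206656 in 32 bits: 2066206656 = 0x7B27CFC0; invert → 0x84D8303F; add 1 → 0x84D83040.
Split into bytes (most-significant first): 84 D8 30 40.
In big-endian order the high byte comes first in memory.
So the memory order matches the most-significant-first order: 84 D8 30 40.

84 D8 30 40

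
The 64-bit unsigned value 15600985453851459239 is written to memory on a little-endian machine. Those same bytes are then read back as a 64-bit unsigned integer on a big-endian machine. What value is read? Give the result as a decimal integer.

15600985453851459239 in 64-bit hexadecimal is 0xD881D59CDADA3EA7.
Stored little-endian, the bytes at ascending addresses are A7 3E DA DA 9C D5 81 D8.
Read back as big-endian, the last byte is least significant, giving 0xA73EDADA9CD581D8.
0xA73EDADA9CD581D8 = 12051310285358989784.

12051310285358989784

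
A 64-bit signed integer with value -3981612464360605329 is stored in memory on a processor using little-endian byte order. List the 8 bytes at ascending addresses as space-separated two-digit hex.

Two's complement of -3981612464360605329 in 64 bits: 3981612464360605329 = 0x37418770DB7B4691; invert → 0xC8BE788F2484B96E; add 1 → 0xC8BE788F2484B96F.
Split into bytes (most-significant first): C8 BE 78 8F 24 84 B9 6F.
Little-endian stores the least-significant byte at the lowest address.
So at ascending addresses the bytes are 6F B9 84 24 8F 78 BE C8.

6F B9 84 24 8F 78 BE C8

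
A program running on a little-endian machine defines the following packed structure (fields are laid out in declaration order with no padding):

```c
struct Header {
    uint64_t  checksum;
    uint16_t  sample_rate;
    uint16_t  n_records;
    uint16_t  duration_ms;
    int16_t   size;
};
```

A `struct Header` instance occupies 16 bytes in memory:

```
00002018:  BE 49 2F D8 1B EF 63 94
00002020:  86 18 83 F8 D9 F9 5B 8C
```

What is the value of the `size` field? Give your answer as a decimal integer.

-29605

`size` follows `checksum` (8 B), `sample_rate` (2 B), `n_records` (2 B), `duration_ms` (2 B), so it starts at offset 8 + 2 + 2 + 2 = 14 and occupies 2 bytes.
Bytes at offsets 14..15: 5B 8C.
Little-endian: lowest address holds the least-significant byte.
Reassemble most-significant byte first: 8C 5B → 0x8C5B.
Top bit is set, so as a signed 16-bit value this is 0x8C5B − 2^16 = -29605.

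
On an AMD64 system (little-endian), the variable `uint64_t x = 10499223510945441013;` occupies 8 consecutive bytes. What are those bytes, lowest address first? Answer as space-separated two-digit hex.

10499223510945441013 in hexadecimal, padded to 64 bits, is 0x91B4BC27EB5524F5.
Split into bytes (most-significant first): 91 B4 BC 27 EB 55 24 F5.
Little-endian stores the least-significant byte at the lowest address.
So at ascending addresses the bytes are F5 24 55 EB 27 BC B4 91.

F5 24 55 EB 27 BC B4 91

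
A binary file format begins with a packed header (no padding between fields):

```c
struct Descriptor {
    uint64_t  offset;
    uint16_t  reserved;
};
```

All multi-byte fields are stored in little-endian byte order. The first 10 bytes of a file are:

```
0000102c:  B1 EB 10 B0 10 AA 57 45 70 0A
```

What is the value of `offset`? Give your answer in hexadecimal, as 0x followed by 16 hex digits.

`offset` is the first field, at byte offset 0, occupying 8 bytes.
Bytes at offsets 0..7: B1 EB 10 B0 10 AA 57 45.
Little-endian stores the least-significant byte at the lowest address.
Reassemble most-significant byte first: 45 57 AA 10 B0 10 EB B1 → 0x4557AA10B010EBB1.

0x4557AA10B010EBB1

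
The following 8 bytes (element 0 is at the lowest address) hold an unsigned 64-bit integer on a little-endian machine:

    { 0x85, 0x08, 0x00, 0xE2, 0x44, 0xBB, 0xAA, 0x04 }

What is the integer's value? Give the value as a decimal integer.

In little-endian order the low byte comes first in memory.
Reassemble most-significant byte first: 04 AA BB 44 E2 00 08 85 → 0x04AABB44E2000885.
0x04AABB44E2000885 = 336287026716346501.

336287026716346501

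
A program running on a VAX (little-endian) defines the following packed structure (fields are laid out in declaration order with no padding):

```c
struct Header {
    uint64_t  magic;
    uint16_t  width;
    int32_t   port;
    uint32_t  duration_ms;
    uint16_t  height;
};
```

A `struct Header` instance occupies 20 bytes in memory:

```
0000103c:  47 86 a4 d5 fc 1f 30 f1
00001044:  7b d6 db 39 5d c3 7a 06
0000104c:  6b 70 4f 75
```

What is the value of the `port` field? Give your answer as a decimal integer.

`port` follows `magic` (8 B), `width` (2 B), so it starts at offset 8 + 2 = 10 and occupies 4 bytes.
Bytes at offsets 10..13: DB 39 5D C3.
In little-endian order the low byte comes first in memory.
Reassemble most-significant byte first: C3 5D 39 DB → 0xC35D39DB.
Top bit is set, so as a signed 32-bit value this is 0xC35D39DB − 2^32 = -1017300517.

-1017300517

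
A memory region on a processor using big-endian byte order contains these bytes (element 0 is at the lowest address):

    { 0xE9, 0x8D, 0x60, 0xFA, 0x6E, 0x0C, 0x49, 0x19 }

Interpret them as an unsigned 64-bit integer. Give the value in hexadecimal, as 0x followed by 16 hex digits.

Big-endian stores the most-significant byte at the lowest address.
The bytes are already most-significant first: 0xE98D60FA6E0C4919.

0xE98D60FA6E0C4919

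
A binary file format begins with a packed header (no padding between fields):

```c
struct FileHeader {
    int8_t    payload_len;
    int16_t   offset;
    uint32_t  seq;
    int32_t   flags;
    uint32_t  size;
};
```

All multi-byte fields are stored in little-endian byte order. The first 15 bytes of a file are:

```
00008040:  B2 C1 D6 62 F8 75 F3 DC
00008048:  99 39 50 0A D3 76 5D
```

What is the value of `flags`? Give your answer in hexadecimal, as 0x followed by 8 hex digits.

0x503999DC

`flags` follows `payload_len` (1 B), `offset` (2 B), `seq` (4 B), so it starts at offset 1 + 2 + 4 = 7 and occupies 4 bytes.
Bytes at offsets 7..10: DC 99 39 50.
Little-endian: lowest address holds the least-significant byte.
Reassemble most-significant byte first: 50 39 99 DC → 0x503999DC.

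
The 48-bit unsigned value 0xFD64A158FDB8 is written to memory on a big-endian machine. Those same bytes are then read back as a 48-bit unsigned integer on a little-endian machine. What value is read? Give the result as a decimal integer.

Stored big-endian, the bytes at ascending addresses are FD 64 A1 58 FD B8.
Read back as little-endian, the first byte is least significant, giving 0xB8FD58A164FD.
0xB8FD58A164FD = 203398253208829.

203398253208829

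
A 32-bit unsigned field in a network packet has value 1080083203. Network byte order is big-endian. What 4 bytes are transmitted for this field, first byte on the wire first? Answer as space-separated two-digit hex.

40 60 C3 03

1080083203 in hexadecimal, padded to 32 bits, is 0x4060C303.
Split into bytes (most-significant first): 40 60 C3 03.
In big-endian order the high byte comes first in memory.
So the memory order matches the most-significant-first order: 40 60 C3 03.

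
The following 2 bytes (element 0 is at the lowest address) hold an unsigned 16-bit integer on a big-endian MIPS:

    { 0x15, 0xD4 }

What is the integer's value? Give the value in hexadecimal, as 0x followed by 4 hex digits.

0x15D4

Big-endian stores the most-significant byte at the lowest address.
The bytes are already most-significant first: 0x15D4.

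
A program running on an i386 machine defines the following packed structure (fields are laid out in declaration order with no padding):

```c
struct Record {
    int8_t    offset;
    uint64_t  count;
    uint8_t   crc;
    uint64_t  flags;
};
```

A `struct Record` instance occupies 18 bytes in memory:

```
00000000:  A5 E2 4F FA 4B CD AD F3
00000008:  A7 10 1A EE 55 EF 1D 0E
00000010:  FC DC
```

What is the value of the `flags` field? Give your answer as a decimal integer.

`flags` follows `offset` (1 B), `count` (8 B), `crc` (1 B), so it starts at offset 1 + 8 + 1 = 10 and occupies 8 bytes.
Bytes at offsets 10..17: 1A EE 55 EF 1D 0E FC DC.
Little-endian: lowest address holds the least-significant byte.
Reassemble most-significant byte first: DC FC 0E 1D EF 55 EE 1A → 0xDCFC0E1DEF55EE1A.
0xDCFC0E1DEF55EE1A = 15923617904207457818.

15923617904207457818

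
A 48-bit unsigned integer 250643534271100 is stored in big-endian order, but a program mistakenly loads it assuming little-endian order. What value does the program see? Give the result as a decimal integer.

250643534271100 in 48-bit hexadecimal is 0xE3F57ED3527C.
Stored big-endian, the bytes at ascending addresses are E3 F5 7E D3 52 7C.
Read back as little-endian, the first byte is least significant, giving 0x7C52D37EF5E3.
0x7C52D37EF5E3 = 136695177475555.

136695177475555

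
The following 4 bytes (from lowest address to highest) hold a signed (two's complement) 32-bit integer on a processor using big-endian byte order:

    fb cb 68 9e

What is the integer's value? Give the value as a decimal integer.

Big-endian: lowest address holds the most-significant byte.
The bytes are already most-significant first: 0xFBCB689E.
Top bit is set, so as a signed 32-bit value this is 0xFBCB689E − 2^32 = -70555490.

-70555490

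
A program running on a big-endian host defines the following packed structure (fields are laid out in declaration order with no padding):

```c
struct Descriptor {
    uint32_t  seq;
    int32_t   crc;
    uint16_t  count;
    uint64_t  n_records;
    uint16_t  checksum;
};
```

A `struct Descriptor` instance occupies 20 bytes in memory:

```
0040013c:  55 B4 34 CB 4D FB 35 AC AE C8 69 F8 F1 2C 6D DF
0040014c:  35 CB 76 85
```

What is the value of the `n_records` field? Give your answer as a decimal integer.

7636118341330875851

`n_records` follows `seq` (4 B), `crc` (4 B), `count` (2 B), so it starts at offset 4 + 4 + 2 = 10 and occupies 8 bytes.
Bytes at offsets 10..17: 69 F8 F1 2C 6D DF 35 CB.
Big-endian stores the most-significant byte at the lowest address.
The bytes are already most-significant first: 0x69F8F12C6DDF35CB.
0x69F8F12C6DDF35CB = 7636118341330875851.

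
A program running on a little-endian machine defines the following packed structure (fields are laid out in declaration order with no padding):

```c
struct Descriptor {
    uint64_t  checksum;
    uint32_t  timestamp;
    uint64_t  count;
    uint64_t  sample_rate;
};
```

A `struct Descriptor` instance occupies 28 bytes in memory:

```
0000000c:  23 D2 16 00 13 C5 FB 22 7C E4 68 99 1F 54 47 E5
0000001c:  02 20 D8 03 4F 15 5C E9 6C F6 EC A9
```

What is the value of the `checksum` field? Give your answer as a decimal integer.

`checksum` is the first field, at byte offset 0, occupying 8 bytes.
Bytes at offsets 0..7: 23 D2 16 00 13 C5 FB 22.
Little-endian: lowest address holds the least-significant byte.
Reassemble most-significant byte first: 22 FB C5 13 00 16 D2 23 → 0x22FBC5130016D223.
0x22FBC5130016D223 = 2520825101840470563.

2520825101840470563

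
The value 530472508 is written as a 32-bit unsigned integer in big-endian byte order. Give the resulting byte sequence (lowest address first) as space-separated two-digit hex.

530472508 in hexadecimal, padded to 32 bits, is 0x1F9E5E3C.
Split into bytes (most-significant first): 1F 9E 5E 3C.
In big-endian order the high byte comes first in memory.
So the memory order matches the most-significant-first order: 1F 9E 5E 3C.

1F 9E 5E 3C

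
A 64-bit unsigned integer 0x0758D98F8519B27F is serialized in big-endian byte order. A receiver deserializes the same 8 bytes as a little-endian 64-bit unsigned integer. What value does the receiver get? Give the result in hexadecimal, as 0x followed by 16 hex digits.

Stored big-endian, the bytes at ascending addresses are 07 58 D9 8F 85 19 B2 7F.
Read back as little-endian, the first byte is least significant, giving 0x7FB219858FD95807.

0x7FB219858FD95807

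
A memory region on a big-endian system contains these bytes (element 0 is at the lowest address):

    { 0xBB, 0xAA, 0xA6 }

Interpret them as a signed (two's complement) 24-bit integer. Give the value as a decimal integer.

In big-endian order the high byte comes first in memory.
The bytes are already most-significant first: 0xBBAAA6.
Top bit is set, so as a signed 24-bit value this is 0xBBAAA6 − 2^24 = -4478298.

-4478298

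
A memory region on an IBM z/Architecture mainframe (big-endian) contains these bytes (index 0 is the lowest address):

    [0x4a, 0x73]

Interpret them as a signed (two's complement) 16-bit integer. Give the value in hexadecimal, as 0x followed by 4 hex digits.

Big-endian stores the most-significant byte at the lowest address.
The bytes are already most-significant first: 0x4A73.

0x4A73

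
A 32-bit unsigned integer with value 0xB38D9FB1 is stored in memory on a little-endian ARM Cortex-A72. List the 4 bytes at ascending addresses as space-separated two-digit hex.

Split into bytes (most-significant first): B3 8D 9F B1.
Little-endian stores the least-significant byte at the lowest address.
So at ascending addresses the bytes are B1 9F 8D B3.

B1 9F 8D B3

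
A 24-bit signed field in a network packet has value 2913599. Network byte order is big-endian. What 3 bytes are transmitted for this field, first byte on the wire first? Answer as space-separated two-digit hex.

2C 75 3F

2913599 in hexadecimal, padded to 24 bits, is 0x2C753F.
Split into bytes (most-significant first): 2C 75 3F.
Big-endian stores the most-significant byte at the lowest address.
So the memory order matches the most-significant-first order: 2C 75 3F.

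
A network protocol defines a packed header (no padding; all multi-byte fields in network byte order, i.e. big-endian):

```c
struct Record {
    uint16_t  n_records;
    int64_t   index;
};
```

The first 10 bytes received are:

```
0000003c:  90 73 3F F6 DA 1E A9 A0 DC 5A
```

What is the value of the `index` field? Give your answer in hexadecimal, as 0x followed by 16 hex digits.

`index` follows `n_records` (2 bytes), so it starts at byte offset 2 and occupies 8 bytes.
Bytes at offsets 2..9: 3F F6 DA 1E A9 A0 DC 5A.
In big-endian order the high byte comes first in memory.
The bytes are already most-significant first: 0x3FF6DA1EA9A0DC5A.

0x3FF6DA1EA9A0DC5A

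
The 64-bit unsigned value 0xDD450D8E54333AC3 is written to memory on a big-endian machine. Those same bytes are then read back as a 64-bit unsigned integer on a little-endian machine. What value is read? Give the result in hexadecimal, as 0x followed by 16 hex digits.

Stored big-endian, the bytes at ascending addresses are DD 45 0D 8E 54 33 3A C3.
Read back as little-endian, the first byte is least significant, giving 0xC33A33548E0D45DD.

0xC33A33548E0D45DD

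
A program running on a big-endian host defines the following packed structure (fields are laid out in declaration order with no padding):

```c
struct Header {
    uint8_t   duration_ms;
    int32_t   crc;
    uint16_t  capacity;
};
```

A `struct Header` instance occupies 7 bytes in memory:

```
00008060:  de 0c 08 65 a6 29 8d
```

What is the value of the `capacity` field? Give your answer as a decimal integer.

10637

`capacity` follows `duration_ms` (1 B), `crc` (4 B), so it starts at offset 1 + 4 = 5 and occupies 2 bytes.
Bytes at offsets 5..6: 29 8D.
Big-endian stores the most-significant byte at the lowest address.
The bytes are already most-significant first: 0x298D.
0x298D = 10637.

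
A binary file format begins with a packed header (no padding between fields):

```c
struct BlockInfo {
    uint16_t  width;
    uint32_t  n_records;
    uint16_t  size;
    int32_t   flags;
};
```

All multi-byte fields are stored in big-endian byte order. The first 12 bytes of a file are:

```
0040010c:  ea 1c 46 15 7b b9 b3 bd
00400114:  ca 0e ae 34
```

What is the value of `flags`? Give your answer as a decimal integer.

`flags` follows `width` (2 B), `n_records` (4 B), `size` (2 B), so it starts at offset 2 + 4 + 2 = 8 and occupies 4 bytes.
Bytes at offsets 8..11: CA 0E AE 34.
In big-endian order the high byte comes first in memory.
The bytes are already most-significant first: 0xCA0EAE34.
Top bit is set, so as a signed 32-bit value this is 0xCA0EAE34 − 2^32 = -905007564.

-905007564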